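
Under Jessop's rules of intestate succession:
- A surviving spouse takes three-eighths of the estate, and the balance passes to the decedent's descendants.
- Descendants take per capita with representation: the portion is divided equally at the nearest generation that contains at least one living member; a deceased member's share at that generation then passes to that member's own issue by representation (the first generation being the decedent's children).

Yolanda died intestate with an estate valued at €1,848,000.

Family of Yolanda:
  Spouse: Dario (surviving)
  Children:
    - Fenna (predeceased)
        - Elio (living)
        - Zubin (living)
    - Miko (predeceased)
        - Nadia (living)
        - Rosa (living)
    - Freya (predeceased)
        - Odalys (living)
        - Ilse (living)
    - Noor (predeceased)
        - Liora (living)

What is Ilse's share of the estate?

Ilse receives €165,000.

Dario takes three-eighths of €1,848,000 = €693,000. The remaining €1,155,000 passes to the descendants.
No child survives, so the initial division is made at the grandchildren's generation.
The descendants' portion (€1,155,000) is divided into 7 shares of €165,000: Elio, Zubin, Nadia, Rosa, Odalys, Ilse, and Liora each take €165,000.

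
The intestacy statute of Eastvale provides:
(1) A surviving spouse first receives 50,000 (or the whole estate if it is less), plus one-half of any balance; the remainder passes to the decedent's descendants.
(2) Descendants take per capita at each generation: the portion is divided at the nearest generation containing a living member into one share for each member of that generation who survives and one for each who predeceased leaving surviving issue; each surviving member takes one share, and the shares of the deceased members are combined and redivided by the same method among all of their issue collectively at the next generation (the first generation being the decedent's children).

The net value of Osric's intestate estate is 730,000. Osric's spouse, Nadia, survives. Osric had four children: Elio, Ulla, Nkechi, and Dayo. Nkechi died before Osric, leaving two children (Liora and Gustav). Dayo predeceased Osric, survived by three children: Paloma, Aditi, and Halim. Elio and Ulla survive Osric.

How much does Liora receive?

Nadia first takes 50,000, leaving a balance of 680,000. Nadia then takes one-half of the balance (340,000), for a total of 390,000. The remaining 340,000 passes to the descendants.
The descendants' portion (340,000) is divided at the children's generation into 4 shares of 85,000. Elio and Ulla each take 85,000. The 2 shares of the deceased (Nkechi and Dayo) are combined into a pool of 170,000.
That pool (170,000) is divided at the grandchildren's generation equally among Liora, Gustav, Paloma, Aditi, and Halim: 34,000 each.

Liora receives 34,000.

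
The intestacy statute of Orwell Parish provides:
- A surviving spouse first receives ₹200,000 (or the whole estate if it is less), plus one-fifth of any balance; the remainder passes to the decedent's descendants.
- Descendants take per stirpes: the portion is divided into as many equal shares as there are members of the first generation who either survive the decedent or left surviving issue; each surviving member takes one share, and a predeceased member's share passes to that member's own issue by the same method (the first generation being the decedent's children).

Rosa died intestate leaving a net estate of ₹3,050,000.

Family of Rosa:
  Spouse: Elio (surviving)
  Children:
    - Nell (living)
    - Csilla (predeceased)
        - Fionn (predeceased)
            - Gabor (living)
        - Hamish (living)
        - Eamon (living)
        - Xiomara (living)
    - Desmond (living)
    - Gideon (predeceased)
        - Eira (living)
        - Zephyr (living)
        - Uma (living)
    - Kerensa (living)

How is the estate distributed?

Elio: ₹770,000; Nell: ₹456,000; Gabor: ₹114,000; Hamish: ₹114,000; Eamon: ₹114,000; Xiomara: ₹114,000; Desmond: ₹456,000; Eira: ₹152,000; Zephyr: ₹152,000; Uma: ₹152,000; Kerensa: ₹456,000

Elio first takes ₹200,000, leaving a balance of ₹2,850,000. Elio then takes one-fifth of the balance (₹570,000), for a total of ₹770,000. The remaining ₹2,280,000 passes to the descendants.
The descendants' portion (₹2,280,000) is divided into 5 shares of ₹456,000: Nell, Desmond, and Kerensa each take ₹456,000; Csilla's ₹456,000 share passes to Csilla's issue; Gideon's ₹456,000 share passes to Gideon's issue.
Csilla's share (₹456,000) is divided into 4 shares of ₹114,000: Hamish, Eamon, and Xiomara each take ₹114,000; Fionn's ₹114,000 share passes to Fionn's issue.
Fionn's share (₹114,000) passes entirely to Gabor.
Gideon's share (₹456,000) is divided into 3 shares of ₹152,000: Eira, Zephyr, and Uma each take ₹152,000.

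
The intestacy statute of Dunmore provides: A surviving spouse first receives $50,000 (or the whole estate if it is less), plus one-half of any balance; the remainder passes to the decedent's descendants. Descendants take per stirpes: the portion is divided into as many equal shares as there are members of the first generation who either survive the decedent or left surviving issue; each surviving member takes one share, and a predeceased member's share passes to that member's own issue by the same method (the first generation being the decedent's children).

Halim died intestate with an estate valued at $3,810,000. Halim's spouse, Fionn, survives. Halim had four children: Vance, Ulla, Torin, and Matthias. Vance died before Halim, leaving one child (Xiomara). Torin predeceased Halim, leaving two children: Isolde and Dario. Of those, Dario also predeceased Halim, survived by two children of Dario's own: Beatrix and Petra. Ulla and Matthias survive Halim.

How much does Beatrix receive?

Beatrix receives $117,500.

Fionn first takes $50,000, leaving a balance of $3,760,000. Fionn then takes one-half of the balance ($1,880,000), for a total of $1,930,000. The remaining $1,880,000 passes to the descendants.
The descendants' portion ($1,880,000) is divided into 4 shares of $470,000: Ulla and Matthias each take $470,000; Vance's $470,000 share passes to Vance's issue; Torin's $470,000 share passes to Torin's issue.
Vance's share ($470,000) passes entirely to Xiomara.
Torin's share ($470,000) is divided into 2 shares of $235,000: Isolde takes $235,000; Dario's $235,000 share passes to Dario's issue.
Dario's share ($235,000) is divided into 2 shares of $117,500: Beatrix and Petra each take $117,500.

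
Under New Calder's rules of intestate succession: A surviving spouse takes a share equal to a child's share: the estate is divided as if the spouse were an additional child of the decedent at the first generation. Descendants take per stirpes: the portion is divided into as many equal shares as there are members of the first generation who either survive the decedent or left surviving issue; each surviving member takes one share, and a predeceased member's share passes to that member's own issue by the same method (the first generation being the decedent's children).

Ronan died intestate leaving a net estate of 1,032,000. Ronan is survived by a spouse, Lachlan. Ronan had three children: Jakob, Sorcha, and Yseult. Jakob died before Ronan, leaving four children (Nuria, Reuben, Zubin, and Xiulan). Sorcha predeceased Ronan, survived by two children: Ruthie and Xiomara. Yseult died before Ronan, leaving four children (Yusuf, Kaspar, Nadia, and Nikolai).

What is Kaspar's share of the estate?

The spouse counts as an additional share at the children's level, so there are 4 primary shares of 258,000. Lachlan takes one such share (258,000).
The children's combined portion (774,000) is divided into 3 shares of 258,000: Jakob's 258,000 share passes to Jakob's issue; Sorcha's 258,000 share passes to Sorcha's issue; Yseult's 258,000 share passes to Yseult's issue.
Jakob's share (258,000) is divided into 4 shares of 64,500: Nuria, Reuben, Zubin, and Xiulan each take 64,500.
Sorcha's share (258,000) is divided into 2 shares of 129,000: Ruthie and Xiomara each take 129,000.
Yseult's share (258,000) is divided into 4 shares of 64,500: Yusuf, Kaspar, Nadia, and Nikolai each take 64,500.

Kaspar receives 64,500.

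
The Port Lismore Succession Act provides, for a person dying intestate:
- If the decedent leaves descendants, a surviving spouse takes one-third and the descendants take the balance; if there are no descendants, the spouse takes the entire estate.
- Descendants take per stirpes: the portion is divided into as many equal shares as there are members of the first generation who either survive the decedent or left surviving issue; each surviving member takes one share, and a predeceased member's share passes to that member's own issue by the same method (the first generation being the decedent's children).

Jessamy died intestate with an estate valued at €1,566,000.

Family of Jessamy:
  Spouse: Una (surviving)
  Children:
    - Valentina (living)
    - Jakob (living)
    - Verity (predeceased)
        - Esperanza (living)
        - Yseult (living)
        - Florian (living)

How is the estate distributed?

Una takes one-third of €1,566,000 = €522,000. The remaining €1,044,000 passes to the descendants.
The descendants' portion (€1,044,000) is divided into 3 shares of €348,000: Valentina and Jakob each take €348,000; Verity's €348,000 share passes to Verity's issue.
Verity's share (€348,000) is divided into 3 shares of €116,000: Esperanza, Yseult, and Florian each take €116,000.

Una: €522,000; Valentina: €348,000; Jakob: €348,000; Esperanza: €116,000; Yseult: €116,000; Florian: €116,000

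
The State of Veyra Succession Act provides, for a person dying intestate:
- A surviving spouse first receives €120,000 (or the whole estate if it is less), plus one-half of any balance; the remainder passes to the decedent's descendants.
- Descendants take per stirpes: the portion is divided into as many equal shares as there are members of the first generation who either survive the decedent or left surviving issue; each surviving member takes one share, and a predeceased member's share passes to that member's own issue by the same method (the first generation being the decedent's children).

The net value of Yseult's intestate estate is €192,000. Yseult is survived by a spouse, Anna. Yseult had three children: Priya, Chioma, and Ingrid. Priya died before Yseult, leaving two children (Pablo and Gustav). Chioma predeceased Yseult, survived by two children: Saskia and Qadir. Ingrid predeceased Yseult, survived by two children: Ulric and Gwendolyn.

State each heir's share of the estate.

Anna first takes €120,000, leaving a balance of €72,000. Anna then takes one-half of the balance (€36,000), for a total of €156,000. The remaining €36,000 passes to the descendants.
The descendants' portion (€36,000) is divided into 3 shares of €12,000: Priya's €12,000 share passes to Priya's issue; Chioma's €12,000 share passes to Chioma's issue; Ingrid's €12,000 share passes to Ingrid's issue.
Priya's share (€12,000) is divided into 2 shares of €6,000: Pablo and Gustav each take €6,000.
Chioma's share (€12,000) is divided into 2 shares of €6,000: Saskia and Qadir each take €6,000.
Ingrid's share (€12,000) is divided into 2 shares of €6,000: Ulric and Gwendolyn each take €6,000.

Anna: €156,000; Pablo: €6,000; Gustav: €6,000; Saskia: €6,000; Qadir: €6,000; Ulric: €6,000; Gwendolyn: €6,000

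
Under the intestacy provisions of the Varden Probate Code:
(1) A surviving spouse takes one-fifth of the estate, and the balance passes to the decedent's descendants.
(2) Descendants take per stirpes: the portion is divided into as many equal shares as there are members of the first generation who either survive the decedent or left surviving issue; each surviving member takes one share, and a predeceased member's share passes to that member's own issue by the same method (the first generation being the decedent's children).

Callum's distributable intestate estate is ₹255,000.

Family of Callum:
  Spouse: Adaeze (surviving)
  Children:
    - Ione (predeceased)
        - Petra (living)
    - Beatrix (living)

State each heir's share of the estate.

Adaeze: ₹51,000; Petra: ₹102,000; Beatrix: ₹102,000

Adaeze takes one-fifth of ₹255,000 = ₹51,000. The remaining ₹204,000 passes to the descendants.
The descendants' portion (₹204,000) is divided into 2 shares of ₹102,000: Beatrix takes ₹102,000; Ione's ₹102,000 share passes to Ione's issue.
Ione's share (₹102,000) passes entirely to Petra.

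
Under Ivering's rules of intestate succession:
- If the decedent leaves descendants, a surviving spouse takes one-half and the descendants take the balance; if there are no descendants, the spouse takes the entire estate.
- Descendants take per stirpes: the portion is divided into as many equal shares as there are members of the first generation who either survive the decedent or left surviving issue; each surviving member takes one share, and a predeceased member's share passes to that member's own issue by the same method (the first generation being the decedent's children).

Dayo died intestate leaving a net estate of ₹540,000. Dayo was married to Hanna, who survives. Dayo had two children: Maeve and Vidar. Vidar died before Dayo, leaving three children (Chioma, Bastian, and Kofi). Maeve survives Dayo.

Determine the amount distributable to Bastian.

Hanna takes one-half of ₹540,000 = ₹270,000. The remaining ₹270,000 passes to the descendants.
The descendants' portion (₹270,000) is divided into 2 shares of ₹135,000: Maeve takes ₹135,000; Vidar's ₹135,000 share passes to Vidar's issue.
Vidar's share (₹135,000) is divided into 3 shares of ₹45,000: Chioma, Bastian, and Kofi each take ₹45,000.

Bastian receives ₹45,000.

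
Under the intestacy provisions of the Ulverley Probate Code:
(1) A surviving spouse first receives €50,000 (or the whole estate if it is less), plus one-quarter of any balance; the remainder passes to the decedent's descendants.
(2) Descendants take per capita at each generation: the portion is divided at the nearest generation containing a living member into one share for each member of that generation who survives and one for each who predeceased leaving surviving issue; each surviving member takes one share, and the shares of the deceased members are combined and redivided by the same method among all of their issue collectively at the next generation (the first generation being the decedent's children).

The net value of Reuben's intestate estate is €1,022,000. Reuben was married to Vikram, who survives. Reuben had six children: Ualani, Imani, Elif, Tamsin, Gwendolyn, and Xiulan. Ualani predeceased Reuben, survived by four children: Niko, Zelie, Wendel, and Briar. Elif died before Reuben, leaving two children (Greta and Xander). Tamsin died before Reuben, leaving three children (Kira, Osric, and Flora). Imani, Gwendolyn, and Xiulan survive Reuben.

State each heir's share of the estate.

Vikram: €293,000; Niko: €40,500; Zelie: €40,500; Wendel: €40,500; Briar: €40,500; Imani: €121,500; Greta: €40,500; Xander: €40,500; Kira: €40,500; Osric: €40,500; Flora: €40,500; Gwendolyn: €121,500; Xiulan: €121,500

Vikram first takes €50,000, leaving a balance of €972,000. Vikram then takes one-quarter of the balance (€243,000), for a total of €293,000. The remaining €729,000 passes to the descendants.
The descendants' portion (€729,000) is divided at the children's generation into 6 shares of €121,500. Imani, Gwendolyn, and Xiulan each take €121,500. The 3 shares of the deceased (Ualani, Elif, and Tamsin) are combined into a pool of €364,500.
That pool (€364,500) is divided at the grandchildren's generation equally among Niko, Zelie, Wendel, Briar, Greta, Xander, Kira, Osric, and Flora: €40,500 each.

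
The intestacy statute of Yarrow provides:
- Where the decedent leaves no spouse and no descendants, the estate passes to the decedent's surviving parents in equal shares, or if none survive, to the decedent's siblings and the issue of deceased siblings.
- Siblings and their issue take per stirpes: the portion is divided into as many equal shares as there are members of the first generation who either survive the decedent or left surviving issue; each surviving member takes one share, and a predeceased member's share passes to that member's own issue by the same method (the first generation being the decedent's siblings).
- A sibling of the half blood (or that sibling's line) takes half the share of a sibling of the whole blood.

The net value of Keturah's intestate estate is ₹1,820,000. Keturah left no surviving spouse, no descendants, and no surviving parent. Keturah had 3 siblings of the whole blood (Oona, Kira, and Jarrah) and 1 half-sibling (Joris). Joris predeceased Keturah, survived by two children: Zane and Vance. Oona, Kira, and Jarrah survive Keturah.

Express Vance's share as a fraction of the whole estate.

The entire ₹1,820,000 passes to the siblings and their issue.
Counting each half-blood sibling's line as half a unit, there are 7/2 units in ₹1,820,000, so one unit is ₹520,000. Whole-blood lines (Oona, Kira, and Jarrah) take ₹520,000 each; half-blood lines (Joris) take ₹260,000 each.
Joris's share (₹260,000) is divided into 2 shares of ₹130,000: Zane and Vance each take ₹130,000.

Vance receives 1/14 of the estate.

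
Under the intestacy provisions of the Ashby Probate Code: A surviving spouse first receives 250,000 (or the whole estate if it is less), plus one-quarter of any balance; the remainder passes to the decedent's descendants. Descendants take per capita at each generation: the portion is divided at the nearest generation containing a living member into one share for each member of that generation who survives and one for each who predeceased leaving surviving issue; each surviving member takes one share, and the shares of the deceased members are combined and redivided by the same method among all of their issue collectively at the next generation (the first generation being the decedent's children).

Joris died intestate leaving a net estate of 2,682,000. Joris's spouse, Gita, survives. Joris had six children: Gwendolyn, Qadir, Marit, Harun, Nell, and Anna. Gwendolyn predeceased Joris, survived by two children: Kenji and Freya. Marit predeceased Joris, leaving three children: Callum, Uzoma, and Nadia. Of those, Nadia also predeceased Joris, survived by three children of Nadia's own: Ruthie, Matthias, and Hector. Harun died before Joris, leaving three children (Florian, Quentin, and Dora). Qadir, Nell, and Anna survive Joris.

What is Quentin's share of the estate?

Gita first takes 250,000, leaving a balance of 2,432,000. Gita then takes one-quarter of the balance (608,000), for a total of 858,000. The remaining 1,824,000 passes to the descendants.
The descendants' portion (1,824,000) is divided at the children's generation into 6 shares of 304,000. Qadir, Nell, and Anna each take 304,000. The 3 shares of the deceased (Gwendolyn, Marit, and Harun) are combined into a pool of 912,000.
That pool (912,000) is divided at the grandchildren's generation into 8 shares of 114,000. Kenji, Freya, Callum, Uzoma, Florian, Quentin, and Dora each take 114,000. The remaining share for the deceased Nadia (114,000) is carried to the next generation.
That pool (114,000) is divided at the great-grandchildren's generation equally among Ruthie, Matthias, and Hector: 38,000 each.

Quentin receives 114,000.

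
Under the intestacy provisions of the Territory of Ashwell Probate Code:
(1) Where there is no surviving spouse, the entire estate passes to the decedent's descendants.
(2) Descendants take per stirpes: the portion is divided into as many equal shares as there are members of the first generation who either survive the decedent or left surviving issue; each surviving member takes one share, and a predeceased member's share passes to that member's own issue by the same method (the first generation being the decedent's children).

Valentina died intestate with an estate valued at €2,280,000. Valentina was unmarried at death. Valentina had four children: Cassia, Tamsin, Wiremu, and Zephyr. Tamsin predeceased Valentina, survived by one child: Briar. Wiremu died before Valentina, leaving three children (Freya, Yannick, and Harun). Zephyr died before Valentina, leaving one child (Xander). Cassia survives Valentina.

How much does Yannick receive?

The entire €2,280,000 passes to the descendants.
That amount (€2,280,000) is divided into 4 shares of €570,000: Cassia takes €570,000; Tamsin's €570,000 share passes to Tamsin's issue; Wiremu's €570,000 share passes to Wiremu's issue; Zephyr's €570,000 share passes to Zephyr's issue.
Tamsin's share (€570,000) passes entirely to Briar.
Wiremu's share (€570,000) is divided into 3 shares of €190,000: Freya, Yannick, and Harun each take €190,000.
Zephyr's share (€570,000) passes entirely to Xander.

Yannick receives €190,000.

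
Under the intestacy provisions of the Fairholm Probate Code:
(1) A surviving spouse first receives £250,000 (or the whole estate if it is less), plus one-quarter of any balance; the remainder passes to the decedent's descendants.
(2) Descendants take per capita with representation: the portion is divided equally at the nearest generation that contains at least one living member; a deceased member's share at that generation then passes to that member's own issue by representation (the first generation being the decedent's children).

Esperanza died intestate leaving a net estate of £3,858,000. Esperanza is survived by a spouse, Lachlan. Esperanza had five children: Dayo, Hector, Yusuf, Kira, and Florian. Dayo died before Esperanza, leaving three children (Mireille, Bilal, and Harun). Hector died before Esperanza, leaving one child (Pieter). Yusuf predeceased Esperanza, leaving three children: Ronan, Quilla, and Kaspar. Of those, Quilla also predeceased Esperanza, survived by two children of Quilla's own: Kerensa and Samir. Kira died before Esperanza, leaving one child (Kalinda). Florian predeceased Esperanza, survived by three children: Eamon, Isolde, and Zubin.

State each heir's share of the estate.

Lachlan first takes £250,000, leaving a balance of £3,608,000. Lachlan then takes one-quarter of the balance (£902,000), for a total of £1,152,000. The remaining £2,706,000 passes to the descendants.
No child survives, so the initial division is made at the grandchildren's generation.
The descendants' portion (£2,706,000) is divided into 11 shares of £246,000: Mireille, Bilal, Harun, Pieter, Ronan, Kaspar, Kalinda, Eamon, Isolde, and Zubin each take £246,000; Quilla's £246,000 share passes to Quilla's issue.
Quilla's share (£246,000) is divided into 2 shares of £123,000: Kerensa and Samir each take £123,000.

Lachlan: £1,152,000; Mireille: £246,000; Bilal: £246,000; Harun: £246,000; Pieter: £246,000; Ronan: £246,000; Kerensa: £123,000; Samir: £123,000; Kaspar: £246,000; Kalinda: £246,000; Eamon: £246,000; Isolde: £246,000; Zubin: £246,000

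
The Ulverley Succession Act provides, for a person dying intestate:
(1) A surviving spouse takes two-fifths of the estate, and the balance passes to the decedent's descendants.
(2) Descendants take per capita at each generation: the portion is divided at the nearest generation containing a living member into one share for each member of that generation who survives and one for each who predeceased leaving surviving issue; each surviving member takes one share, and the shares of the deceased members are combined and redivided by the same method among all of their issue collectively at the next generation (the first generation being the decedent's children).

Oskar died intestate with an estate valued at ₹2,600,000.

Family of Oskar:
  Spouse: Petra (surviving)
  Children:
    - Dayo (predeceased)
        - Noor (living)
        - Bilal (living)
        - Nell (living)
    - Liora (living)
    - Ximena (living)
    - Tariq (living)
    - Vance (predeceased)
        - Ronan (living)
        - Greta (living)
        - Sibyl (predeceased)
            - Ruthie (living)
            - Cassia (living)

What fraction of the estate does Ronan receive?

Petra takes two-fifths of ₹2,600,000 = ₹1,040,000. The remaining ₹1,560,000 passes to the descendants.
The descendants' portion (₹1,560,000) is divided at the children's generation into 5 shares of ₹312,000. Liora, Ximena, and Tariq each take ₹312,000. The 2 shares of the deceased (Dayo and Vance) are combined into a pool of ₹624,000.
That pool (₹624,000) is divided at the grandchildren's generation into 6 shares of ₹104,000. Noor, Bilal, Nell, Ronan, and Greta each take ₹104,000. The remaining share for the deceased Sibyl (₹104,000) is carried to the next generation.
That pool (₹104,000) is divided at the great-grandchildren's generation equally among Ruthie and Cassia: ₹52,000 each.

Ronan receives 1/25 of the estate.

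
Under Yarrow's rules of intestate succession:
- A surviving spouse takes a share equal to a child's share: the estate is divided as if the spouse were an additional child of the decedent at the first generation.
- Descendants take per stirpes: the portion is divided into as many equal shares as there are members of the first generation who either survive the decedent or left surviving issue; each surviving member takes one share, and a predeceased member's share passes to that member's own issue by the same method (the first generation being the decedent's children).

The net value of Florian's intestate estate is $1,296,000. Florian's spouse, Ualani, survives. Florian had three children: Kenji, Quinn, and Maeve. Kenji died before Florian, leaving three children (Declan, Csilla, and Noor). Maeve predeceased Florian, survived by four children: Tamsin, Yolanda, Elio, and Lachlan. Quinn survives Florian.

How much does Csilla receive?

Csilla receives $108,000.

The spouse counts as an additional share at the children's level, so there are 4 primary shares of $324,000. Ualani takes one such share ($324,000).
The children's combined portion ($972,000) is divided into 3 shares of $324,000: Quinn takes $324,000; Kenji's $324,000 share passes to Kenji's issue; Maeve's $324,000 share passes to Maeve's issue.
Kenji's share ($324,000) is divided into 3 shares of $108,000: Declan, Csilla, and Noor each take $108,000.
Maeve's share ($324,000) is divided into 4 shares of $81,000: Tamsin, Yolanda, Elio, and Lachlan each take $81,000.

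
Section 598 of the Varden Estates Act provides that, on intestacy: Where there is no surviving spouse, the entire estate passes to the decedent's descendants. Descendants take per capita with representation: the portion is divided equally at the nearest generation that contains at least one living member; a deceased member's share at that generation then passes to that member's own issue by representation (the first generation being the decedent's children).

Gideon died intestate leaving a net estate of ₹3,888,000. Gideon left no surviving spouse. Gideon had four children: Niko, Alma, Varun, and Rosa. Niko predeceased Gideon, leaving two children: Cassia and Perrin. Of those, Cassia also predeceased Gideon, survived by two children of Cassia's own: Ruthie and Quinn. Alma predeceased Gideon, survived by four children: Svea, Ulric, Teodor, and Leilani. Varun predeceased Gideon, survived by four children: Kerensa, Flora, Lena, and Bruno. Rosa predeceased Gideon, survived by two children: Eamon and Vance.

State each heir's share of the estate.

Ruthie: ₹162,000; Quinn: ₹162,000; Perrin: ₹324,000; Svea: ₹324,000; Ulric: ₹324,000; Teodor: ₹324,000; Leilani: ₹324,000; Kerensa: ₹324,000; Flora: ₹324,000; Lena: ₹324,000; Bruno: ₹324,000; Eamon: ₹324,000; Vance: ₹324,000

The entire ₹3,888,000 passes to the descendants.
No child survives, so the initial division is made at the grandchildren's generation.
That amount (₹3,888,000) is divided into 12 shares of ₹324,000: Perrin, Svea, Ulric, Teodor, Leilani, Kerensa, Flora, Lena, Bruno, Eamon, and Vance each take ₹324,000; Cassia's ₹324,000 share passes to Cassia's issue.
Cassia's share (₹324,000) is divided into 2 shares of ₹162,000: Ruthie and Quinn each take ₹162,000.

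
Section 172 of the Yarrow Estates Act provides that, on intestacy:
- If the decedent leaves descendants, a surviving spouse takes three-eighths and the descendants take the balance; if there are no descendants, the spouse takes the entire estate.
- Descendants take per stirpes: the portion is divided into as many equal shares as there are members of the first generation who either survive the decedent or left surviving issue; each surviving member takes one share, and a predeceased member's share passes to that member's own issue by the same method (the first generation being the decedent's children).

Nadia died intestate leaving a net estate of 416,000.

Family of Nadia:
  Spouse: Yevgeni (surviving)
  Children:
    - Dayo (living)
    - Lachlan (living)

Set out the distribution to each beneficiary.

Yevgeni: 156,000; Dayo: 130,000; Lachlan: 130,000

Yevgeni takes three-eighths of 416,000 = 156,000. The remaining 260,000 passes to the descendants.
The descendants' portion (260,000) is divided into 2 shares of 130,000: Dayo and Lachlan each take 130,000.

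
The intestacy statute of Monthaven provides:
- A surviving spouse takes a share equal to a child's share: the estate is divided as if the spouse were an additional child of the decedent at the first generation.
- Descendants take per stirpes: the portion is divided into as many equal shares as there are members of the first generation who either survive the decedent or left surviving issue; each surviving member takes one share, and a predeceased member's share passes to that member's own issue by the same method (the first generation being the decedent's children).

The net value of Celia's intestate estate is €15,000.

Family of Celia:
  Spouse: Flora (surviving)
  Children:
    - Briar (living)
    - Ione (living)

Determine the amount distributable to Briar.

The spouse counts as an additional share at the children's level, so there are 3 primary shares of €5,000. Flora takes one such share (€5,000).
The children's combined portion (€10,000) is divided into 2 shares of €5,000: Briar and Ione each take €5,000.

Briar receives €5,000.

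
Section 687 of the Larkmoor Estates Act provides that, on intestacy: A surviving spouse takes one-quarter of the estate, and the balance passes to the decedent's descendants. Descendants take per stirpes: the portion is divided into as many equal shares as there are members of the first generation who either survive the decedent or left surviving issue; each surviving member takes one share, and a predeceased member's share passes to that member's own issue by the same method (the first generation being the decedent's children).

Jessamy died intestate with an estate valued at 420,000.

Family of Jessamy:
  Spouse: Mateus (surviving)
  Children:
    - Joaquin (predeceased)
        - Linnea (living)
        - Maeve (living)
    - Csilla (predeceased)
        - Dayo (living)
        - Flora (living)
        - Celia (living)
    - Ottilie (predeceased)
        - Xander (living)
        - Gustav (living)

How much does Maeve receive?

Mateus takes one-quarter of 420,000 = 105,000. The remaining 315,000 passes to the descendants.
The descendants' portion (315,000) is divided into 3 shares of 105,000: Joaquin's 105,000 share passes to Joaquin's issue; Csilla's 105,000 share passes to Csilla's issue; Ottilie's 105,000 share passes to Ottilie's issue.
Joaquin's share (105,000) is divided into 2 shares of 52,500: Linnea and Maeve each take 52,500.
Csilla's share (105,000) is divided into 3 shares of 35,000: Dayo, Flora, and Celia each take 35,000.
Ottilie's share (105,000) is divided into 2 shares of 52,500: Xander and Gustav each take 52,500.

Maeve receives 52,500.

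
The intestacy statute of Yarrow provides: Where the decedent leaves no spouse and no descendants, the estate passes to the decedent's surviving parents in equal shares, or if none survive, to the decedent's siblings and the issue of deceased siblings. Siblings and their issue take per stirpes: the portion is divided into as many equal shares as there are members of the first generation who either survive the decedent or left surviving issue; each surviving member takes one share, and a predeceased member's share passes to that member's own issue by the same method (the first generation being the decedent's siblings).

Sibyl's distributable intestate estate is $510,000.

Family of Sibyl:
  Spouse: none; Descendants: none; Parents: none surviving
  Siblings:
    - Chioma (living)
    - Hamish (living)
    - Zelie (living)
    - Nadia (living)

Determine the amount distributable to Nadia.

The entire $510,000 passes to the siblings and their issue.
That amount ($510,000) is divided into 4 shares of $127,500: Chioma, Hamish, Zelie, and Nadia each take $127,500.

Nadia receives $127,500.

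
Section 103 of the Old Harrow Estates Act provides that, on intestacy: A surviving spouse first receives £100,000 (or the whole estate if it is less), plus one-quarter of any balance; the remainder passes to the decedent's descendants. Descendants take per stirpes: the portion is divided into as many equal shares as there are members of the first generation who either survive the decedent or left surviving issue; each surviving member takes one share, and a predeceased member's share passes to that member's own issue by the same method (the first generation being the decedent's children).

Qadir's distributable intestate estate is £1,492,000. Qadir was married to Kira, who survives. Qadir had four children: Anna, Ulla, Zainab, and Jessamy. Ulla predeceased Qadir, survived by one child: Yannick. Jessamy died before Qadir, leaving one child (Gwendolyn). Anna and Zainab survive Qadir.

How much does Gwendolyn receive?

Gwendolyn receives £261,000.

Kira first takes £100,000, leaving a balance of £1,392,000. Kira then takes one-quarter of the balance (£348,000), for a total of £448,000. The remaining £1,044,000 passes to the descendants.
The descendants' portion (£1,044,000) is divided into 4 shares of £261,000: Anna and Zainab each take £261,000; Ulla's £261,000 share passes to Ulla's issue; Jessamy's £261,000 share passes to Jessamy's issue.
Ulla's share (£261,000) passes entirely to Yannick.
Jessamy's share (£261,000) passes entirely to Gwendolyn.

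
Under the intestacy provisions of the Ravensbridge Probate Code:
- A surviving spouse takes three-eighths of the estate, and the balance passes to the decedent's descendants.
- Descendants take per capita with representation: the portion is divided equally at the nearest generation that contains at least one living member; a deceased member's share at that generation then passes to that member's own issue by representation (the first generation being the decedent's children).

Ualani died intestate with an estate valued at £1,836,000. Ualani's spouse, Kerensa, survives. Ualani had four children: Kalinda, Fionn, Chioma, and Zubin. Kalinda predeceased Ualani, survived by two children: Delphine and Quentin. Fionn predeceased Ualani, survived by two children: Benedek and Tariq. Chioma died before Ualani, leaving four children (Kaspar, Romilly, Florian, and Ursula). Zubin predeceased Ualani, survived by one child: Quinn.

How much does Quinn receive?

Kerensa takes three-eighths of £1,836,000 = £688,500. The remaining £1,147,500 passes to the descendants.
No child survives, so the initial division is made at the grandchildren's generation.
The descendants' portion (£1,147,500) is divided into 9 shares of £127,500: Delphine, Quentin, Benedek, Tariq, Kaspar, Romilly, Florian, Ursula, and Quinn each take £127,500.

Quinn receives £127,500.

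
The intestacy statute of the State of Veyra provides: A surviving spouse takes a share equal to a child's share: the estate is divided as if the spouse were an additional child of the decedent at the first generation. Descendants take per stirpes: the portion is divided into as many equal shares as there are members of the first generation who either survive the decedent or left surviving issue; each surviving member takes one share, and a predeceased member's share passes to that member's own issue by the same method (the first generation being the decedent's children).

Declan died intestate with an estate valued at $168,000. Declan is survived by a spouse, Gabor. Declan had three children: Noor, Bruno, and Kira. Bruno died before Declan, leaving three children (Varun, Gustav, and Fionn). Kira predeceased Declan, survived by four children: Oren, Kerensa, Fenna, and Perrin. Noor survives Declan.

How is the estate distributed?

The spouse counts as an additional share at the children's level, so there are 4 primary shares of $42,000. Gabor takes one such share ($42,000).
The children's combined portion ($126,000) is divided into 3 shares of $42,000: Noor takes $42,000; Bruno's $42,000 share passes to Bruno's issue; Kira's $42,000 share passes to Kira's issue.
Bruno's share ($42,000) is divided into 3 shares of $14,000: Varun, Gustav, and Fionn each take $14,000.
Kira's share ($42,000) is divided into 4 shares of $10,500: Oren, Kerensa, Fenna, and Perrin each take $10,500.

Gabor: $42,000; Noor: $42,000; Varun: $14,000; Gustav: $14,000; Fionn: $14,000; Oren: $10,500; Kerensa: $10,500; Fenna: $10,500; Perrin: $10,500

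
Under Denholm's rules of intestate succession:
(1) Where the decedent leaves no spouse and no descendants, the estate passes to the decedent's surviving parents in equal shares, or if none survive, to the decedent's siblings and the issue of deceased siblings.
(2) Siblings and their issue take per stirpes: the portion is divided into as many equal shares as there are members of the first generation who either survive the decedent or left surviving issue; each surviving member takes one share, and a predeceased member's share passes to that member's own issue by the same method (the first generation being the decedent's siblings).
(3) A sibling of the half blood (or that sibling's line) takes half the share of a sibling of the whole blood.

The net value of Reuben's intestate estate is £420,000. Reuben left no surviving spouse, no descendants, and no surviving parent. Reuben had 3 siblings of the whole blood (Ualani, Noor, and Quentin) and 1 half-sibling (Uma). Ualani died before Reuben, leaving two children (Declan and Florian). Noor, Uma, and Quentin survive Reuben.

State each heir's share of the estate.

The entire £420,000 passes to the siblings and their issue.
Counting each half-blood sibling's line as half a unit, there are 7/2 units in £420,000, so one unit is £120,000. Whole-blood lines (Ualani, Noor, and Quentin) take £120,000 each; half-blood lines (Uma) take £60,000 each.
Ualani's share (£120,000) is divided into 2 shares of £60,000: Declan and Florian each take £60,000.

Declan: £60,000; Florian: £60,000; Noor: £120,000; Uma: £60,000; Quentin: £120,000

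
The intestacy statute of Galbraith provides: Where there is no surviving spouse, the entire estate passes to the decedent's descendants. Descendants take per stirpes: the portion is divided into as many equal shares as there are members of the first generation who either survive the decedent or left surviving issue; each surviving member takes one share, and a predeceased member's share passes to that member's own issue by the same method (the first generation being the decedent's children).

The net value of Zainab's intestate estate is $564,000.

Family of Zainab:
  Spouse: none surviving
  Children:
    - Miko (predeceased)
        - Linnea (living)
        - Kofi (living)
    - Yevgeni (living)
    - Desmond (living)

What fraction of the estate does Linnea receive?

Linnea receives 1/6 of the estate.

The entire $564,000 passes to the descendants.
That amount ($564,000) is divided into 3 shares of $188,000: Yevgeni and Desmond each take $188,000; Miko's $188,000 share passes to Miko's issue.
Miko's share ($188,000) is divided into 2 shares of $94,000: Linnea and Kofi each take $94,000.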